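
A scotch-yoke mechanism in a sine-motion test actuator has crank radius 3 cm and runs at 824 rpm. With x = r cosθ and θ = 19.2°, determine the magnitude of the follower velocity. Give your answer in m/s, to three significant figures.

ω = 86.29 rad/s (from 824 rpm).
x = r cosθ ⇒ ẋ = −rω sinθ.
|v| = rω|sinθ| = 0.03·86.29·|sin 19.2°| = 0.85133 m/s.

0.851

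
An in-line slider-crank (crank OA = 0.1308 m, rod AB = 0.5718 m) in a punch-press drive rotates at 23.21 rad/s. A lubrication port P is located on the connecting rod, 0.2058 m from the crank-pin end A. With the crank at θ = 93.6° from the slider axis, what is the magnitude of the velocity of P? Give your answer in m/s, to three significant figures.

3.02

ω = 23.21 rad/s.  Crank-pin speed |V_A| = rω = 3.0359 m/s, perpendicular to OA.
Rod angle: sinφ = −(r/L) sinθ ⇒ φ = -13.197°; ω_rod = −rω cosθ/√(L²−r²sin²θ) = +0.34242 rad/s.
V_P = V_A + ω_rod × AP, with AP = 0.2058 m along the rod.
Components: V_Px = −rω sinθ − a·ω_rod·sinφ = -3.0138 m/s;  V_Py = rω cosθ + a·ω_rod·cosφ = -0.12202 m/s.
|V_P| = √(V_Px² + V_Py²) = 3.0163 m/s.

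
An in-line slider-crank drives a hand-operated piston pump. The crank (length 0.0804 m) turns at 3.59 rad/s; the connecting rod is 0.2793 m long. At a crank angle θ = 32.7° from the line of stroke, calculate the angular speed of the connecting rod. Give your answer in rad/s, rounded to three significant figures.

ω = 3.59 rad/s
The rod makes angle φ with the slider axis where L sinφ = r sinθ; differentiating, L cosφ·φ̇ = r ω cosθ.
L cosφ = √(L² − r² sin²θ) = 0.2759 m.
|ω_rod| = r ω |cosθ| / √(L² − r² sin²θ) = 0.0804·3.59·0.84151/0.2759 = 0.88035 rad/s.

0.880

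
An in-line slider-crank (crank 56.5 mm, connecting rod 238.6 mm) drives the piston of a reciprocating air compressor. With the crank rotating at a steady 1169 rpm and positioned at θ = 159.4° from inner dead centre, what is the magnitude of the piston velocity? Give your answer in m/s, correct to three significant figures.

1.89

ω = 2π·1169/60 = 122.4 rad/s
For an in-line slider-crank, x = r cosθ + √(L² − r² sin²θ), so v = −rω sinθ·[1 + r cosθ/√(L² − r² sin²θ)].
With r = 0.0565 m, L = 0.2386 m, θ = 159.4°: √(L² − r² sin²θ) = 0.23777 m.
v = −0.0565·122.4·0.35184·[1 + 0.0565·-0.93606/0.23777] = -1.8922 m/s.
|v| = 1.8922 m/s.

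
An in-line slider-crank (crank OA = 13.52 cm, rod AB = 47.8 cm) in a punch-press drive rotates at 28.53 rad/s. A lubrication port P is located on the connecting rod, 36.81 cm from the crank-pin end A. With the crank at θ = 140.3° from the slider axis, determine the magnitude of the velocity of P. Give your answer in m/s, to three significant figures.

2.15

ω = 28.53 rad/s.  Crank-pin speed |V_A| = rω = 3.8573 m/s, perpendicular to OA.
Rod angle: sinφ = −(r/L) sinθ ⇒ φ = -10.409°; ω_rod = −rω cosθ/√(L²−r²sin²θ) = +6.3126 rad/s.
V_P = V_A + ω_rod × AP, with AP = 0.3681 m along the rod.
Components: V_Px = −rω sinθ − a·ω_rod·sinφ = -2.0441 m/s;  V_Py = rω cosθ + a·ω_rod·cosφ = -0.68234 m/s.
|V_P| = √(V_Px² + V_Py²) = 2.1549 m/s.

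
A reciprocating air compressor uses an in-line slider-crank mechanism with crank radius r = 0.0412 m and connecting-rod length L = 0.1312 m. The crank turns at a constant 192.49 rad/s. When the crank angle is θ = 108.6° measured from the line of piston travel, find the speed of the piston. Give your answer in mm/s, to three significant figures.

6730

ω = 192.5 rad/s
For an in-line slider-crank, x = r cosθ + √(L² − r² sin²θ), so v = −rω sinθ·[1 + r cosθ/√(L² − r² sin²θ)].
With r = 0.0412 m, L = 0.1312 m, θ = 108.6°: √(L² − r² sin²θ) = 0.12525 m.
v = −0.0412·192.5·0.94777·[1 + 0.0412·-0.31896/0.12525] = -6.7278 m/s.
|v| = 6.7278 m/s = 6727.8 mm/s.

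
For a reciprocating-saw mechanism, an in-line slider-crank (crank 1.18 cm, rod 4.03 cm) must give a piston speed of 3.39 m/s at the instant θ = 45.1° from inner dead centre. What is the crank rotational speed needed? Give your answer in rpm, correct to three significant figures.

For an in-line slider-crank, |v_piston| = rω|sinθ|·[1 + r cosθ/√(L² − r² sin²θ)].
With r = 0.0118 m, L = 0.0403 m, θ = 45.1°: the bracketed kinematic factor |dx/dθ| = 0.010124 m.
ω = v/|dx/dθ| = 3.39/0.010124 = 334.84 rad/s.
N = 60ω/(2π) = 3197.5 rpm.

3200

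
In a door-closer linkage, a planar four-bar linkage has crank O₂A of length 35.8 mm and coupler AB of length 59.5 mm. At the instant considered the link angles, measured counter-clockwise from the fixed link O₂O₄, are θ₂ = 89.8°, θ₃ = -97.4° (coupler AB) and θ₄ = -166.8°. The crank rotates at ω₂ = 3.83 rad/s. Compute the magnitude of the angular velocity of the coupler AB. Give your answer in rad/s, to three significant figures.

2.39

ω₂ = 3.83 rad/s
Differentiating the loop-closure r₂e^{iθ₂}+r₃e^{iθ₃}=r₁+r₄e^{iθ₄} gives r₂ω₂e^{iθ₂}+r₃ω₃e^{iθ₃}=r₄ω₄e^{iθ₄}.
Eliminating the other unknown: ω₃ = r₂ω₂ sin(θ₄−θ₂) / [r₃ sin(θ₃−θ₄)].
Numerator sine = +0.97278; denominator sine = +0.93606.
Result = 0.0358·3.83·(+0.97278) / (0.0595·(+0.93606)) = +2.3948 rad/s; magnitude 2.3948 rad/s.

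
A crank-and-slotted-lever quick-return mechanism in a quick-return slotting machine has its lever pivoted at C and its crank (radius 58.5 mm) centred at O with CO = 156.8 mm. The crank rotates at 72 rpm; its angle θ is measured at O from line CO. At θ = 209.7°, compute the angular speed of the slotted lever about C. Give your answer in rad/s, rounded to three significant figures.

2.84

ω = 7.54 rad/s (from 72 rpm).
Crank pin A relative to C: A = (d + r cosθ, r sinθ); lever angle φ = atan2(r sinθ, d + r cosθ).
Differentiating tanφ: φ̇ = rω(d cosθ + r)/(d² + r² + 2dr cosθ).
d² + r² + 2dr cosθ = |CA|² = 0.0120729 m²;  d cosθ + r = -0.077701 m.
|ω_lever| = |0.0585·7.54·-0.077701| / 0.0120729 = 2.8388 rad/s.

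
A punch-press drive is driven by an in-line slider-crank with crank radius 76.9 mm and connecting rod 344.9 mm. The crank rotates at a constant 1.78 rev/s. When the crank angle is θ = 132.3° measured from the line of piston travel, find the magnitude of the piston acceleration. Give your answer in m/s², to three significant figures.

ω = 2π·1.78 = 11.18 rad/s
x(θ) = r cosθ + √(L² − r² sin²θ); with ω constant, a = ω²·d²x/dθ².
d²x/dθ² = −r cosθ − r²(cos2θ)/√u − r⁴ sin²2θ/(4u^{3/2}),  u = L² − r² sin²θ = 0.115721 m².
Substituting r = 0.0769 m, L = 0.3449 m, θ = 132.3°: d²x/dθ² = +0.053171 m.
a = ω²·d²x/dθ² = (11.18)²·(+0.053171) = +6.6507 m/s²;  |a| = 6.6507 m/s².

6.65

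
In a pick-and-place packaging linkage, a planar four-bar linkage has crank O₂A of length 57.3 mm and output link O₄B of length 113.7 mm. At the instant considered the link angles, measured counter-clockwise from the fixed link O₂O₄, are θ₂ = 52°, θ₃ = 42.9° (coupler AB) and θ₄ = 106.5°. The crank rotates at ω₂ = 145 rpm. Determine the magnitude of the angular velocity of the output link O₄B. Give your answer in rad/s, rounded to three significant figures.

1.35

ω₂ = 15.18 rad/s (from 145 rpm).
Differentiating the loop-closure r₂e^{iθ₂}+r₃e^{iθ₃}=r₁+r₄e^{iθ₄} gives r₂ω₂e^{iθ₂}+r₃ω₃e^{iθ₃}=r₄ω₄e^{iθ₄}.
Eliminating the other unknown: ω₄ = r₂ω₂ sin(θ₂−θ₃) / [r₄ sin(θ₄−θ₃)].
Numerator sine = +0.15816; denominator sine = +0.89571.
Result = 0.0573·15.18·(+0.15816) / (0.1137·(+0.89571)) = +1.3512 rad/s; magnitude 1.3512 rad/s.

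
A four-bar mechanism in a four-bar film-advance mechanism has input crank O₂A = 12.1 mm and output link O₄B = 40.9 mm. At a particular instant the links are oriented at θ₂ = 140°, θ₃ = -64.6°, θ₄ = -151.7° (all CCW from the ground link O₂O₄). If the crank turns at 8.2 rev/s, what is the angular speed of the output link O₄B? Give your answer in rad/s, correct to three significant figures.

ω₂ = 51.52 rad/s (from 8.2 rev/s).
Differentiating the loop-closure r₂e^{iθ₂}+r₃e^{iθ₃}=r₁+r₄e^{iθ₄} gives r₂ω₂e^{iθ₂}+r₃ω₃e^{iθ₃}=r₄ω₄e^{iθ₄}.
Eliminating the other unknown: ω₄ = r₂ω₂ sin(θ₂−θ₃) / [r₄ sin(θ₄−θ₃)].
Numerator sine = -0.41628; denominator sine = -0.99872.
Result = 0.0121·51.52·(-0.41628) / (0.0409·(-0.99872)) = +6.3533 rad/s; magnitude 6.3533 rad/s.

6.35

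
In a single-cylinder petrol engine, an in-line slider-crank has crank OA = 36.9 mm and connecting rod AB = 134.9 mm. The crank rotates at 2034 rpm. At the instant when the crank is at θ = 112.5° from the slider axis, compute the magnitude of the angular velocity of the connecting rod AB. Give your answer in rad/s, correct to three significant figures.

23.0

ω = 213 rad/s (converted from 2034 rpm).
The rod makes angle φ with the slider axis where L sinφ = r sinθ; differentiating, L cosφ·φ̇ = r ω cosθ.
L cosφ = √(L² − r² sin²θ) = 0.13052 m.
|ω_rod| = r ω |cosθ| / √(L² − r² sin²θ) = 0.0369·213·0.38268/0.13052 = 23.044 rad/s.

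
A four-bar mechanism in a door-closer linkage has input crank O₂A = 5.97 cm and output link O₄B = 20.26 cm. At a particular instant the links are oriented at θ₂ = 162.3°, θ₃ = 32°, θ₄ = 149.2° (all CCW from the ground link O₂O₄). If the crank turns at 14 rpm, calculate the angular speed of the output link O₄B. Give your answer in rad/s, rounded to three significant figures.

0.370

ω₂ = 1.466 rad/s (from 14 rpm).
Differentiating the loop-closure r₂e^{iθ₂}+r₃e^{iθ₃}=r₁+r₄e^{iθ₄} gives r₂ω₂e^{iθ₂}+r₃ω₃e^{iθ₃}=r₄ω₄e^{iθ₄}.
Eliminating the other unknown: ω₄ = r₂ω₂ sin(θ₂−θ₃) / [r₄ sin(θ₄−θ₃)].
Numerator sine = +0.76267; denominator sine = +0.88942.
Result = 0.0597·1.466·(+0.76267) / (0.2026·(+0.88942)) = +0.37044 rad/s; magnitude 0.37044 rad/s.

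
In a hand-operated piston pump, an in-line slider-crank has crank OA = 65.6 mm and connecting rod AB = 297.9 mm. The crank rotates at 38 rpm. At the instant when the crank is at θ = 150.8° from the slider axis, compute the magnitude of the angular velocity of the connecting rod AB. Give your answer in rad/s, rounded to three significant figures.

ω = 3.979 rad/s (converted from 38 rpm).
The rod makes angle φ with the slider axis where L sinφ = r sinθ; differentiating, L cosφ·φ̇ = r ω cosθ.
L cosφ = √(L² − r² sin²θ) = 0.29618 m.
|ω_rod| = r ω |cosθ| / √(L² − r² sin²θ) = 0.0656·3.979·0.87292/0.29618 = 0.76938 rad/s.

0.769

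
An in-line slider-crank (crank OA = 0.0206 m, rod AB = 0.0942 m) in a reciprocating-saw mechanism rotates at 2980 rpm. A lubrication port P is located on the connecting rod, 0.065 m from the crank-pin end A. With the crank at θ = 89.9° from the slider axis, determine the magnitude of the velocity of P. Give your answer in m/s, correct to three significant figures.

ω = 312.1 rad/s.  Crank-pin speed |V_A| = rω = 6.4285 m/s, perpendicular to OA.
Rod angle: sinφ = −(r/L) sinθ ⇒ φ = -12.632°; ω_rod = −rω cosθ/√(L²−r²sin²θ) = -0.12206 rad/s.
V_P = V_A + ω_rod × AP, with AP = 0.065 m along the rod.
Components: V_Px = −rω sinθ − a·ω_rod·sinφ = -6.4303 m/s;  V_Py = rω cosθ + a·ω_rod·cosφ = +0.0034779 m/s.
|V_P| = √(V_Px² + V_Py²) = 6.4303 m/s.

6.43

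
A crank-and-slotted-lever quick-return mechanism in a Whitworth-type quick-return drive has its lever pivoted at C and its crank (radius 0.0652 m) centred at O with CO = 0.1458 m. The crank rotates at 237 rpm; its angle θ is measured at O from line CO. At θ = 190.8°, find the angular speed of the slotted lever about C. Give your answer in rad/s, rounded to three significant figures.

ω = 24.82 rad/s (from 237 rpm).
Crank pin A relative to C: A = (d + r cosθ, r sinθ); lever angle φ = atan2(r sinθ, d + r cosθ).
Differentiating tanφ: φ̇ = rω(d cosθ + r)/(d² + r² + 2dr cosθ).
d² + r² + 2dr cosθ = |CA|² = 0.00683312 m²;  d cosθ + r = -0.078017 m.
|ω_lever| = |0.0652·24.82·-0.078017| / 0.00683312 = 18.476 rad/s.

18.5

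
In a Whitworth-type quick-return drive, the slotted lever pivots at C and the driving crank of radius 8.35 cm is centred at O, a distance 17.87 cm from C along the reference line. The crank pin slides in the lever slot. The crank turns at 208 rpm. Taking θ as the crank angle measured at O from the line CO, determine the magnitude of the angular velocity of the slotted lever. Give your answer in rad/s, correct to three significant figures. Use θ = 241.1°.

ω = 21.78 rad/s (from 208 rpm).
Crank pin A relative to C: A = (d + r cosθ, r sinθ); lever angle φ = atan2(r sinθ, d + r cosθ).
Differentiating tanφ: φ̇ = rω(d cosθ + r)/(d² + r² + 2dr cosθ).
d² + r² + 2dr cosθ = |CA|² = 0.0244834 m²;  d cosθ + r = -0.0028626 m.
|ω_lever| = |0.0835·21.78·-0.0028626| / 0.0244834 = 0.21265 rad/s.

0.213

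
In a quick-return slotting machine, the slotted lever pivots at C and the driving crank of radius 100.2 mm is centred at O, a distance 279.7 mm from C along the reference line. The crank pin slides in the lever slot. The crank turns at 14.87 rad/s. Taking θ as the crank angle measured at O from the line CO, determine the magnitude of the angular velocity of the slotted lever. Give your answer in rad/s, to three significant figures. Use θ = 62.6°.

2.99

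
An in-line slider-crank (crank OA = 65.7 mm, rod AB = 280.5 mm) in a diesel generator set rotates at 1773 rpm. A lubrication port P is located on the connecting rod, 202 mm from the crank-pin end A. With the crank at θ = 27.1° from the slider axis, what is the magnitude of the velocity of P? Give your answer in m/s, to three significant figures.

7.08

ω = 185.7 rad/s.  Crank-pin speed |V_A| = rω = 12.198 m/s, perpendicular to OA.
Rod angle: sinφ = −(r/L) sinθ ⇒ φ = -6.125°; ω_rod = −rω cosθ/√(L²−r²sin²θ) = -38.936 rad/s.
V_P = V_A + ω_rod × AP, with AP = 0.202 m along the rod.
Components: V_Px = −rω sinθ − a·ω_rod·sinφ = -6.3961 m/s;  V_Py = rω cosθ + a·ω_rod·cosφ = +3.039 m/s.
|V_P| = √(V_Px² + V_Py²) = 7.0814 m/s.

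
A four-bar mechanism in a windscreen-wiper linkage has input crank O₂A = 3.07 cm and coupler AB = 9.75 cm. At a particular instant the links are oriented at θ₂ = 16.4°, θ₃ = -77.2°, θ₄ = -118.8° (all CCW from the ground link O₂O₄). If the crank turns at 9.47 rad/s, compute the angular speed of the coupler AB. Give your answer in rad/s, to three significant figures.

ω₂ = 9.47 rad/s
Differentiating the loop-closure r₂e^{iθ₂}+r₃e^{iθ₃}=r₁+r₄e^{iθ₄} gives r₂ω₂e^{iθ₂}+r₃ω₃e^{iθ₃}=r₄ω₄e^{iθ₄}.
Eliminating the other unknown: ω₃ = r₂ω₂ sin(θ₄−θ₂) / [r₃ sin(θ₃−θ₄)].
Numerator sine = -0.70463; denominator sine = +0.66393.
Result = 0.0307·9.47·(-0.70463) / (0.0975·(+0.66393)) = -3.1647 rad/s; magnitude 3.1647 rad/s.

3.16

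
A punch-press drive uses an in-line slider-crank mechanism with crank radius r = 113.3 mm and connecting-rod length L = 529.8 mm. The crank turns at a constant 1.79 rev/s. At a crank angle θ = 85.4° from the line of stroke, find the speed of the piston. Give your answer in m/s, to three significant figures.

1.29

ω = 2π·1.79 = 11.25 rad/s
For an in-line slider-crank, x = r cosθ + √(L² − r² sin²θ), so v = −rω sinθ·[1 + r cosθ/√(L² − r² sin²θ)].
With r = 0.1133 m, L = 0.5298 m, θ = 85.4°: √(L² − r² sin²θ) = 0.51762 m.
v = −0.1133·11.25·0.99678·[1 + 0.1133·0.08020/0.51762] = -1.2925 m/s.
|v| = 1.2925 m/s.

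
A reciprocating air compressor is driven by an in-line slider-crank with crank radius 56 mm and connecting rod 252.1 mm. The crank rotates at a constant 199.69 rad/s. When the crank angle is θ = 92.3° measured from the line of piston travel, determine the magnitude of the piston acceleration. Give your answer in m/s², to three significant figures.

597

ω = 199.7 rad/s
x(θ) = r cosθ + √(L² − r² sin²θ); with ω constant, a = ω²·d²x/dθ².
d²x/dθ² = −r cosθ − r²(cos2θ)/√u − r⁴ sin²2θ/(4u^{3/2}),  u = L² − r² sin²θ = 0.0604235 m².
Substituting r = 0.056 m, L = 0.2521 m, θ = 92.3°: d²x/dθ² = +0.014963 m.
a = ω²·d²x/dθ² = (199.7)²·(+0.014963) = +596.66 m/s²;  |a| = 596.66 m/s².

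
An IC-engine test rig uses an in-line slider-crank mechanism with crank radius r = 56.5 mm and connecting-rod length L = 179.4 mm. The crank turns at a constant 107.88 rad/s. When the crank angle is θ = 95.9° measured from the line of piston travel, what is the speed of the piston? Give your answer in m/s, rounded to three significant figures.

ω = 107.9 rad/s
For an in-line slider-crank, x = r cosθ + √(L² − r² sin²θ), so v = −rω sinθ·[1 + r cosθ/√(L² − r² sin²θ)].
With r = 0.0565 m, L = 0.1794 m, θ = 95.9°: √(L² − r² sin²θ) = 0.17037 m.
v = −0.0565·107.9·0.99470·[1 + 0.0565·-0.10279/0.17037] = -5.8563 m/s.
|v| = 5.8563 m/s.

5.86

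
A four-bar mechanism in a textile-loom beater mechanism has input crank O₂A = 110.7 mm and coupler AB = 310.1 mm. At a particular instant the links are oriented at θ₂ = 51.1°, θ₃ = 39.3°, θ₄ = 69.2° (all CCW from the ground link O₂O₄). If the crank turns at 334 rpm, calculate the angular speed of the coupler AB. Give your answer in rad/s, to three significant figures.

7.78

ω₂ = 34.98 rad/s (from 334 rpm).
Differentiating the loop-closure r₂e^{iθ₂}+r₃e^{iθ₃}=r₁+r₄e^{iθ₄} gives r₂ω₂e^{iθ₂}+r₃ω₃e^{iθ₃}=r₄ω₄e^{iθ₄}.
Eliminating the other unknown: ω₃ = r₂ω₂ sin(θ₄−θ₂) / [r₃ sin(θ₃−θ₄)].
Numerator sine = +0.31068; denominator sine = -0.49849.
Result = 0.1107·34.98·(+0.31068) / (0.3101·(-0.49849)) = -7.7817 rad/s; magnitude 7.7817 rad/s.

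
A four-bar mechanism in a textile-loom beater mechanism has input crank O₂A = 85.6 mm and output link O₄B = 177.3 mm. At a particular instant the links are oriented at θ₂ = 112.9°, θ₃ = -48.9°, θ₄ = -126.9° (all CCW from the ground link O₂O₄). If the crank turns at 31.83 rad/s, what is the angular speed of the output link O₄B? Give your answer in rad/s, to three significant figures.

ω₂ = 31.83 rad/s
Differentiating the loop-closure r₂e^{iθ₂}+r₃e^{iθ₃}=r₁+r₄e^{iθ₄} gives r₂ω₂e^{iθ₂}+r₃ω₃e^{iθ₃}=r₄ω₄e^{iθ₄}.
Eliminating the other unknown: ω₄ = r₂ω₂ sin(θ₂−θ₃) / [r₄ sin(θ₄−θ₃)].
Numerator sine = +0.31233; denominator sine = -0.97815.
Result = 0.0856·31.83·(+0.31233) / (0.1773·(-0.97815)) = -4.907 rad/s; magnitude 4.907 rad/s.

4.91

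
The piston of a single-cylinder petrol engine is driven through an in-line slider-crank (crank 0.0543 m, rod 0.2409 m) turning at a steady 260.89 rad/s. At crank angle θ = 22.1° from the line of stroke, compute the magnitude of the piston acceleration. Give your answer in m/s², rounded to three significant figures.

4030

ω = 260.9 rad/s
x(θ) = r cosθ + √(L² − r² sin²θ); with ω constant, a = ω²·d²x/dθ².
d²x/dθ² = −r cosθ − r²(cos2θ)/√u − r⁴ sin²2θ/(4u^{3/2}),  u = L² − r² sin²θ = 0.0576155 m².
Substituting r = 0.0543 m, L = 0.2409 m, θ = 22.1°: d²x/dθ² = -0.059193 m.
a = ω²·d²x/dθ² = (260.9)²·(-0.059193) = -4028.9 m/s²;  |a| = 4028.9 m/s².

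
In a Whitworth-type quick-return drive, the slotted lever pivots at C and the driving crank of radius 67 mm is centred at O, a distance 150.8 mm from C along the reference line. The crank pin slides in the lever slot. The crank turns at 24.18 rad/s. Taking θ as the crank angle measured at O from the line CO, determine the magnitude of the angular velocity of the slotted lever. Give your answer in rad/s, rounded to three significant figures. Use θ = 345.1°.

ω = 24.18 rad/s
Crank pin A relative to C: A = (d + r cosθ, r sinθ); lever angle φ = atan2(r sinθ, d + r cosθ).
Differentiating tanφ: φ̇ = rω(d cosθ + r)/(d² + r² + 2dr cosθ).
d² + r² + 2dr cosθ = |CA|² = 0.0467574 m²;  d cosθ + r = +0.21273 m.
|ω_lever| = |0.067·24.18·+0.21273| / 0.0467574 = 7.3707 rad/s.

7.37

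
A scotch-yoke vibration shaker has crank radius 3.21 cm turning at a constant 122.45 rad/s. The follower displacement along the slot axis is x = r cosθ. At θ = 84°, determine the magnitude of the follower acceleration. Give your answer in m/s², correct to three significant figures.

ω = 122.5 rad/s
x = r cosθ ⇒ ẍ = −rω² cosθ (ω constant).
|a| = rω²|cosθ| = 0.0321·(122.5)²·|cos 84°| = 50.31 m/s².

50.3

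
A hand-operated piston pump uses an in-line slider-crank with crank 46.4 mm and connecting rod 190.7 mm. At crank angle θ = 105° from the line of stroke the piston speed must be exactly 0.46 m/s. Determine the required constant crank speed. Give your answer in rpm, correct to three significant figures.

For an in-line slider-crank, |v_piston| = rω|sinθ|·[1 + r cosθ/√(L² − r² sin²θ)].
With r = 0.0464 m, L = 0.1907 m, θ = 105°: the bracketed kinematic factor |dx/dθ| = 0.041915 m.
ω = v/|dx/dθ| = 0.46/0.041915 = 10.975 rad/s.
N = 60ω/(2π) = 104.8 rpm.

105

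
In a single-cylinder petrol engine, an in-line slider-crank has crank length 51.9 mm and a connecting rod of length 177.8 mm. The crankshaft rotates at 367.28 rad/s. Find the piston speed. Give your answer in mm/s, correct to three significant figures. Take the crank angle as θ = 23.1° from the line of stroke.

9500

ω = 367.3 rad/s
For an in-line slider-crank, x = r cosθ + √(L² − r² sin²θ), so v = −rω sinθ·[1 + r cosθ/√(L² − r² sin²θ)].
With r = 0.0519 m, L = 0.1778 m, θ = 23.1°: √(L² − r² sin²θ) = 0.17663 m.
v = −0.0519·367.3·0.39234·[1 + 0.0519·0.91982/0.17663] = -9.5 m/s.
|v| = 9.5 m/s = 9500 mm/s.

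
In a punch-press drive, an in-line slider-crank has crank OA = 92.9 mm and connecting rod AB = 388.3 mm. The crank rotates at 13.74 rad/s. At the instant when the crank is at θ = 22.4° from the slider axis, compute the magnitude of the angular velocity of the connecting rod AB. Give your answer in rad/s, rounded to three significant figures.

3.05

ω = 13.74 rad/s
The rod makes angle φ with the slider axis where L sinφ = r sinθ; differentiating, L cosφ·φ̇ = r ω cosθ.
L cosφ = √(L² − r² sin²θ) = 0.38668 m.
|ω_rod| = r ω |cosθ| / √(L² − r² sin²θ) = 0.0929·13.74·0.92455/0.38668 = 3.0519 rad/s.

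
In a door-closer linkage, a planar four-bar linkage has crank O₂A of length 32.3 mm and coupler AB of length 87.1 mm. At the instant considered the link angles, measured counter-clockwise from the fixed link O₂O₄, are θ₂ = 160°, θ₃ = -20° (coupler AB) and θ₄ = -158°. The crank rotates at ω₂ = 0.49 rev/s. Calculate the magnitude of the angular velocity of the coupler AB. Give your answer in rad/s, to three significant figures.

ω₂ = 3.079 rad/s (from 0.49 rev/s).
Differentiating the loop-closure r₂e^{iθ₂}+r₃e^{iθ₃}=r₁+r₄e^{iθ₄} gives r₂ω₂e^{iθ₂}+r₃ω₃e^{iθ₃}=r₄ω₄e^{iθ₄}.
Eliminating the other unknown: ω₃ = r₂ω₂ sin(θ₄−θ₂) / [r₃ sin(θ₃−θ₄)].
Numerator sine = +0.66913; denominator sine = +0.66913.
Result = 0.0323·3.079·(+0.66913) / (0.0871·(+0.66913)) = +1.1417 rad/s; magnitude 1.1417 rad/s.

1.14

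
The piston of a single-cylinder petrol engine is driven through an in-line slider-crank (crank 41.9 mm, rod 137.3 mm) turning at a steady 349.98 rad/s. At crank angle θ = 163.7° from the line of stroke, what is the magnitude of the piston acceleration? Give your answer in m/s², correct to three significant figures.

3590

ω = 350 rad/s
x(θ) = r cosθ + √(L² − r² sin²θ); with ω constant, a = ω²·d²x/dθ².
d²x/dθ² = −r cosθ − r²(cos2θ)/√u − r⁴ sin²2θ/(4u^{3/2}),  u = L² − r² sin²θ = 0.018713 m².
Substituting r = 0.0419 m, L = 0.1373 m, θ = 163.7°: d²x/dθ² = +0.029317 m.
a = ω²·d²x/dθ² = (350)²·(+0.029317) = +3590.9 m/s²;  |a| = 3590.9 m/s².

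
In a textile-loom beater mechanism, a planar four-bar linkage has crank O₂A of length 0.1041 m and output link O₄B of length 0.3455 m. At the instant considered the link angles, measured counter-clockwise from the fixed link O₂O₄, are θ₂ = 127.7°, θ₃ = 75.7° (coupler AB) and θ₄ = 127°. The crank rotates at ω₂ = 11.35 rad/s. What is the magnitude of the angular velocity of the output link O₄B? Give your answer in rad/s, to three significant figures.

3.45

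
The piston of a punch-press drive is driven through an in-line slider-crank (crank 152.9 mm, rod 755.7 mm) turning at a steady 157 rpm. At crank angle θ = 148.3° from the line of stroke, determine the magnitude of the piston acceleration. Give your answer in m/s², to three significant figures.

ω = 2π·157/60 = 16.44 rad/s
x(θ) = r cosθ + √(L² − r² sin²θ); with ω constant, a = ω²·d²x/dθ².
d²x/dθ² = −r cosθ − r²(cos2θ)/√u − r⁴ sin²2θ/(4u^{3/2}),  u = L² − r² sin²θ = 0.564627 m².
Substituting r = 0.1529 m, L = 0.7557 m, θ = 148.3°: d²x/dθ² = +0.1159 m.
a = ω²·d²x/dθ² = (16.44)²·(+0.1159) = +31.329 m/s²;  |a| = 31.329 m/s².

31.3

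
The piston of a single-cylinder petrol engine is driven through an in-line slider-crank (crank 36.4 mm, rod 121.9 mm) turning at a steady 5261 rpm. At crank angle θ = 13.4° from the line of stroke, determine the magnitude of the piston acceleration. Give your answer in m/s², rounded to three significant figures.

13700

ω = 2π·5261/60 = 550.9 rad/s
x(θ) = r cosθ + √(L² − r² sin²θ); with ω constant, a = ω²·d²x/dθ².
d²x/dθ² = −r cosθ − r²(cos2θ)/√u − r⁴ sin²2θ/(4u^{3/2}),  u = L² − r² sin²θ = 0.0147885 m².
Substituting r = 0.0364 m, L = 0.1219 m, θ = 13.4°: d²x/dθ² = -0.045184 m.
a = ω²·d²x/dθ² = (550.9)²·(-0.045184) = -13714 m/s²;  |a| = 13714 m/s².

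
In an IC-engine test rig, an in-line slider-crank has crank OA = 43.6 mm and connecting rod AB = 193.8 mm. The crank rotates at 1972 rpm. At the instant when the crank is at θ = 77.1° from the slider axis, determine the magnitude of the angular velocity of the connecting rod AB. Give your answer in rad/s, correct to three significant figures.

10.6

ω = 206.5 rad/s (converted from 1972 rpm).
The rod makes angle φ with the slider axis where L sinφ = r sinθ; differentiating, L cosφ·φ̇ = r ω cosθ.
L cosφ = √(L² − r² sin²θ) = 0.18908 m.
|ω_rod| = r ω |cosθ| / √(L² − r² sin²θ) = 0.0436·206.5·0.22325/0.18908 = 10.631 rad/s.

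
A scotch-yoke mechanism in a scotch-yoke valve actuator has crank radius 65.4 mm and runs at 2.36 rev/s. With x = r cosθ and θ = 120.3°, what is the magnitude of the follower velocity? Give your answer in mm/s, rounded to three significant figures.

ω = 14.83 rad/s (from 2.36 rev/s).
x = r cosθ ⇒ ẋ = −rω sinθ.
|v| = rω|sinθ| = 0.0654·14.83·|sin 120.3°| = 0.8373 m/s = 837.3 mm/s.

837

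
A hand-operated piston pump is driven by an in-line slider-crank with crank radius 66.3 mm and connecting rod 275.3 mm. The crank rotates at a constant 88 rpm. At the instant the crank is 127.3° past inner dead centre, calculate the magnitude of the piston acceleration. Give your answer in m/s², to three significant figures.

3.76

ω = 2π·88/60 = 9.215 rad/s
x(θ) = r cosθ + √(L² − r² sin²θ); with ω constant, a = ω²·d²x/dθ².
d²x/dθ² = −r cosθ − r²(cos2θ)/√u − r⁴ sin²2θ/(4u^{3/2}),  u = L² − r² sin²θ = 0.0730086 m².
Substituting r = 0.0663 m, L = 0.2753 m, θ = 127.3°: d²x/dθ² = +0.04427 m.
a = ω²·d²x/dθ² = (9.215)²·(+0.04427) = +3.7595 m/s²;  |a| = 3.7595 m/s².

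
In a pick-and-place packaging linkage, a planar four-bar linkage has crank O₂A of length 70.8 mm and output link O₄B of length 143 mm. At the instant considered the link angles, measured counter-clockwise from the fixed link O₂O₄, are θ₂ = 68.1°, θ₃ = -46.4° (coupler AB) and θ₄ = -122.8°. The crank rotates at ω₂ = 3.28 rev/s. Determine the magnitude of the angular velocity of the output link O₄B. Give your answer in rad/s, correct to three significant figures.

ω₂ = 20.61 rad/s (from 3.28 rev/s).
Differentiating the loop-closure r₂e^{iθ₂}+r₃e^{iθ₃}=r₁+r₄e^{iθ₄} gives r₂ω₂e^{iθ₂}+r₃ω₃e^{iθ₃}=r₄ω₄e^{iθ₄}.
Eliminating the other unknown: ω₄ = r₂ω₂ sin(θ₂−θ₃) / [r₄ sin(θ₄−θ₃)].
Numerator sine = +0.90996; denominator sine = -0.97196.
Result = 0.0708·20.61·(+0.90996) / (0.143·(-0.97196)) = -9.5527 rad/s; magnitude 9.5527 rad/s.

9.55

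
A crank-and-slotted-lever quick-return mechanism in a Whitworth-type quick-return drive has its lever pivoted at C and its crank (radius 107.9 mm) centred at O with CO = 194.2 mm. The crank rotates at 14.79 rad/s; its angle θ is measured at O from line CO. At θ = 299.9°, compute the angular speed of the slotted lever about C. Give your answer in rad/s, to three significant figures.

4.65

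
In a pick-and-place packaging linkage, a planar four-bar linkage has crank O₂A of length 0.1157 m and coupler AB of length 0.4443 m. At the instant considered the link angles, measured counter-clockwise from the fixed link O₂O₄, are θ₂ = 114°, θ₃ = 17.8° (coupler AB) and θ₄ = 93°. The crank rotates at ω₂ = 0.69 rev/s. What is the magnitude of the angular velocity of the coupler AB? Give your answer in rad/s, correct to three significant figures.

ω₂ = 4.335 rad/s (from 0.69 rev/s).
Differentiating the loop-closure r₂e^{iθ₂}+r₃e^{iθ₃}=r₁+r₄e^{iθ₄} gives r₂ω₂e^{iθ₂}+r₃ω₃e^{iθ₃}=r₄ω₄e^{iθ₄}.
Eliminating the other unknown: ω₃ = r₂ω₂ sin(θ₄−θ₂) / [r₃ sin(θ₃−θ₄)].
Numerator sine = -0.35837; denominator sine = -0.96682.
Result = 0.1157·4.335·(-0.35837) / (0.4443·(-0.96682)) = +0.41847 rad/s; magnitude 0.41847 rad/s.

0.418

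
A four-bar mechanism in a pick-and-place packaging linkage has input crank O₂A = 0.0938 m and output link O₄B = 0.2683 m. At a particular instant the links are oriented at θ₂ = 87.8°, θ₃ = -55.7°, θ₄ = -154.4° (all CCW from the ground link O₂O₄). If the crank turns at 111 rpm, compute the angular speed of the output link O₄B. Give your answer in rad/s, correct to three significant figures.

2.45

ω₂ = 11.62 rad/s (from 111 rpm).
Differentiating the loop-closure r₂e^{iθ₂}+r₃e^{iθ₃}=r₁+r₄e^{iθ₄} gives r₂ω₂e^{iθ₂}+r₃ω₃e^{iθ₃}=r₄ω₄e^{iθ₄}.
Eliminating the other unknown: ω₄ = r₂ω₂ sin(θ₂−θ₃) / [r₄ sin(θ₄−θ₃)].
Numerator sine = +0.59482; denominator sine = -0.98849.
Result = 0.0938·11.62·(+0.59482) / (0.2683·(-0.98849)) = -2.4454 rad/s; magnitude 2.4454 rad/s.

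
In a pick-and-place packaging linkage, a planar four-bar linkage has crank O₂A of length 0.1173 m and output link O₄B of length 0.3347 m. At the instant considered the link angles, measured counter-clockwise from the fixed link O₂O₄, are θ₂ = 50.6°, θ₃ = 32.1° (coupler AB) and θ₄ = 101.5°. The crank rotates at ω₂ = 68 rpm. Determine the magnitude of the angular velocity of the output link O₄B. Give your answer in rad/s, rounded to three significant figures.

0.846

ω₂ = 7.121 rad/s (from 68 rpm).
Differentiating the loop-closure r₂e^{iθ₂}+r₃e^{iθ₃}=r₁+r₄e^{iθ₄} gives r₂ω₂e^{iθ₂}+r₃ω₃e^{iθ₃}=r₄ω₄e^{iθ₄}.
Eliminating the other unknown: ω₄ = r₂ω₂ sin(θ₂−θ₃) / [r₄ sin(θ₄−θ₃)].
Numerator sine = +0.31730; denominator sine = +0.93606.
Result = 0.1173·7.121·(+0.31730) / (0.3347·(+0.93606)) = +0.84597 rad/s; magnitude 0.84597 rad/s.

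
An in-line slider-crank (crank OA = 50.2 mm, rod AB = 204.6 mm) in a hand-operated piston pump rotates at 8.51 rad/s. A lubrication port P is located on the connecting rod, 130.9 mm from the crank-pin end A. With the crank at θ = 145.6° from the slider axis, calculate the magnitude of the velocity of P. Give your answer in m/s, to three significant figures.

ω = 8.51 rad/s.  Crank-pin speed |V_A| = rω = 0.4272 m/s, perpendicular to OA.
Rod angle: sinφ = −(r/L) sinθ ⇒ φ = -7.968°; ω_rod = −rω cosθ/√(L²−r²sin²θ) = +1.7396 rad/s.
V_P = V_A + ω_rod × AP, with AP = 0.1309 m along the rod.
Components: V_Px = −rω sinθ − a·ω_rod·sinφ = -0.20979 m/s;  V_Py = rω cosθ + a·ω_rod·cosφ = -0.12697 m/s.
|V_P| = √(V_Px² + V_Py²) = 0.24522 m/s.

0.245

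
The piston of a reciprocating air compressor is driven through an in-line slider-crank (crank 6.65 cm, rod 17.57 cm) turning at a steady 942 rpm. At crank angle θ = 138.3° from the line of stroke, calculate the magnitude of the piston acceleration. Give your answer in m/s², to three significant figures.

445

ω = 2π·942/60 = 98.65 rad/s
x(θ) = r cosθ + √(L² − r² sin²θ); with ω constant, a = ω²·d²x/dθ².
d²x/dθ² = −r cosθ − r²(cos2θ)/√u − r⁴ sin²2θ/(4u^{3/2}),  u = L² − r² sin²θ = 0.0289135 m².
Substituting r = 0.0665 m, L = 0.1757 m, θ = 138.3°: d²x/dθ² = +0.045681 m.
a = ω²·d²x/dθ² = (98.65)²·(+0.045681) = +444.52 m/s²;  |a| = 444.52 m/s².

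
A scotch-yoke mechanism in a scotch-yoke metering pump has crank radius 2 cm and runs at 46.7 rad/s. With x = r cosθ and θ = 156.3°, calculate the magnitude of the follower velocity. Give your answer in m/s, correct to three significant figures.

ω = 46.7 rad/s
x = r cosθ ⇒ ẋ = −rω sinθ.
|v| = rω|sinθ| = 0.02·46.7·|sin 156.3°| = 0.37542 m/s.

0.375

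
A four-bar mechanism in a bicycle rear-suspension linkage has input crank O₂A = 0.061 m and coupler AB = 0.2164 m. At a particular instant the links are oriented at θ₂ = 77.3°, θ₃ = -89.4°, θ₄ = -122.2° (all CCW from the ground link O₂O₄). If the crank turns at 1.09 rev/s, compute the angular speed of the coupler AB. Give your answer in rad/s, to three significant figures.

1.19

ω₂ = 6.849 rad/s (from 1.09 rev/s).
Differentiating the loop-closure r₂e^{iθ₂}+r₃e^{iθ₃}=r₁+r₄e^{iθ₄} gives r₂ω₂e^{iθ₂}+r₃ω₃e^{iθ₃}=r₄ω₄e^{iθ₄}.
Eliminating the other unknown: ω₃ = r₂ω₂ sin(θ₄−θ₂) / [r₃ sin(θ₃−θ₄)].
Numerator sine = +0.33381; denominator sine = +0.54171.
Result = 0.061·6.849·(+0.33381) / (0.2164·(+0.54171)) = +1.1896 rad/s; magnitude 1.1896 rad/s.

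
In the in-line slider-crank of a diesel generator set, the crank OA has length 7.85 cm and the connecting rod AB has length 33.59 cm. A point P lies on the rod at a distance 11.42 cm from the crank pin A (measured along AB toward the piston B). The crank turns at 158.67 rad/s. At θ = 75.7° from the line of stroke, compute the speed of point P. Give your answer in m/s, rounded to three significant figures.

12.5

ω = 158.7 rad/s.  Crank-pin speed |V_A| = rω = 12.456 m/s, perpendicular to OA.
Rod angle: sinφ = −(r/L) sinθ ⇒ φ = -13.089°; ω_rod = −rω cosθ/√(L²−r²sin²θ) = -9.4033 rad/s.
V_P = V_A + ω_rod × AP, with AP = 0.1142 m along the rod.
Components: V_Px = −rω sinθ − a·ω_rod·sinφ = -12.313 m/s;  V_Py = rω cosθ + a·ω_rod·cosφ = +2.0306 m/s.
|V_P| = √(V_Px² + V_Py²) = 12.479 m/s.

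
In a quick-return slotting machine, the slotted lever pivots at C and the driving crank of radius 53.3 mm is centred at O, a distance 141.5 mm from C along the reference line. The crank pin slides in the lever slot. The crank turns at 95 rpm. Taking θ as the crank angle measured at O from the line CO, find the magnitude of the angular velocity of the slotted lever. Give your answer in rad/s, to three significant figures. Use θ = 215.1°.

3.15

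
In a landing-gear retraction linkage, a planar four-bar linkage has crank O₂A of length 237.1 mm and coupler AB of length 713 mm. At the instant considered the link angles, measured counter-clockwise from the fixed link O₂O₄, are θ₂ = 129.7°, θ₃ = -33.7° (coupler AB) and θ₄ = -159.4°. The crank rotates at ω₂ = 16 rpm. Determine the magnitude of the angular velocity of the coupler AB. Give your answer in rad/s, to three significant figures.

0.648

ω₂ = 1.676 rad/s (from 16 rpm).
Differentiating the loop-closure r₂e^{iθ₂}+r₃e^{iθ₃}=r₁+r₄e^{iθ₄} gives r₂ω₂e^{iθ₂}+r₃ω₃e^{iθ₃}=r₄ω₄e^{iθ₄}.
Eliminating the other unknown: ω₃ = r₂ω₂ sin(θ₄−θ₂) / [r₃ sin(θ₃−θ₄)].
Numerator sine = +0.94495; denominator sine = +0.81208.
Result = 0.2371·1.676·(+0.94495) / (0.713·(+0.81208)) = +0.64833 rad/s; magnitude 0.64833 rad/s.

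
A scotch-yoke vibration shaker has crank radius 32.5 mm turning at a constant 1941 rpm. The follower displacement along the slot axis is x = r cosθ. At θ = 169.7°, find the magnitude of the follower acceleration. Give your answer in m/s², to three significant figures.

1320

ω = 203.3 rad/s (from 1941 rpm).
x = r cosθ ⇒ ẍ = −rω² cosθ (ω constant).
|a| = rω²|cosθ| = 0.0325·(203.3)²·|cos 169.7°| = 1321.1 m/s².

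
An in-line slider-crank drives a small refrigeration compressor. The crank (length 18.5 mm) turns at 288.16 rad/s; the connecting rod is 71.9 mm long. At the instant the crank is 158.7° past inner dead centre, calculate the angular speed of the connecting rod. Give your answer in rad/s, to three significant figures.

ω = 288.2 rad/s
The rod makes angle φ with the slider axis where L sinφ = r sinθ; differentiating, L cosφ·φ̇ = r ω cosθ.
L cosφ = √(L² − r² sin²θ) = 0.071585 m.
|ω_rod| = r ω |cosθ| / √(L² − r² sin²θ) = 0.0185·288.2·0.93169/0.071585 = 69.383 rad/s.

69.4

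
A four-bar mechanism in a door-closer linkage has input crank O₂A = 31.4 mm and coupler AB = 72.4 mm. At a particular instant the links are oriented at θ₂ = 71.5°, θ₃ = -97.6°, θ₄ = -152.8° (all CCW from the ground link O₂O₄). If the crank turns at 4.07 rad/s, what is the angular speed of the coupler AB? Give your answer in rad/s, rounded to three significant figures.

1.50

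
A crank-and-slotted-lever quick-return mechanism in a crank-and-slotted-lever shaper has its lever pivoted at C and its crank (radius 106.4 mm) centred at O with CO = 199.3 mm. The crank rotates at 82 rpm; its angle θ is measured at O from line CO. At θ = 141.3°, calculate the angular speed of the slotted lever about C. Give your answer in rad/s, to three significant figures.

2.50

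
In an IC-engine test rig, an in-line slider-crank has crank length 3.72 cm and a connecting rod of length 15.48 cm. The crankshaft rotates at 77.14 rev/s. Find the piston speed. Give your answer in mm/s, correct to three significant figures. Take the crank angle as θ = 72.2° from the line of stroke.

ω = 2π·77.1 = 484.7 rad/s
For an in-line slider-crank, x = r cosθ + √(L² − r² sin²θ), so v = −rω sinθ·[1 + r cosθ/√(L² − r² sin²θ)].
With r = 0.0372 m, L = 0.1548 m, θ = 72.2°: √(L² − r² sin²θ) = 0.15069 m.
v = −0.0372·484.7·0.95213·[1 + 0.0372·0.30570/0.15069] = -18.463 m/s.
|v| = 18.463 m/s = 18463 mm/s.

18500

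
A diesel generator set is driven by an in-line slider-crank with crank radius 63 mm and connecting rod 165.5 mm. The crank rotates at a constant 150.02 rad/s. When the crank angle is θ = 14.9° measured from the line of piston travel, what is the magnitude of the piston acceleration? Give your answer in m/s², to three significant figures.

1850

ω = 150 rad/s
x(θ) = r cosθ + √(L² − r² sin²θ); with ω constant, a = ω²·d²x/dθ².
d²x/dθ² = −r cosθ − r²(cos2θ)/√u − r⁴ sin²2θ/(4u^{3/2}),  u = L² − r² sin²θ = 0.0271278 m².
Substituting r = 0.063 m, L = 0.1655 m, θ = 14.9°: d²x/dθ² = -0.08201 m.
a = ω²·d²x/dθ² = (150)²·(-0.08201) = -1845.7 m/s²;  |a| = 1845.7 m/s².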